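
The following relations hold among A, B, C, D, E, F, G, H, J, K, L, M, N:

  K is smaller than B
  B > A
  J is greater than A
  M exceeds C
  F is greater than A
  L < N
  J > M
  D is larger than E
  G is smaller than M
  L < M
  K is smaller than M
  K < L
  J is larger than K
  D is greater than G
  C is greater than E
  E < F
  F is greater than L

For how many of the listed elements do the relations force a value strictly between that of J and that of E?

The relations place E below J. An element lies strictly between them when it is forced above E and also forced below J.
Above E: {C, F, M, D}. Below J: {K, A, L, G, C, M}.
Intersection: {C, M} — 2.

2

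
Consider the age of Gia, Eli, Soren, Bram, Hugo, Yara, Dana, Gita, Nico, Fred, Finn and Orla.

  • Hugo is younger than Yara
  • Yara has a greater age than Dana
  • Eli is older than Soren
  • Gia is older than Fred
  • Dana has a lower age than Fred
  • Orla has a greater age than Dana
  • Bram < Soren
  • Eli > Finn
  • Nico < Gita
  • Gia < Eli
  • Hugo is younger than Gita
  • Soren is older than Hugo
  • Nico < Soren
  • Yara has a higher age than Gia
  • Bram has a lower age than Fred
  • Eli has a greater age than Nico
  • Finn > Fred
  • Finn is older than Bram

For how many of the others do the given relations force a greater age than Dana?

The elements the relations force above Dana are Fred, Orla, Finn, Gia, Eli, Yara — no chain reaches any other.
That is 6.

6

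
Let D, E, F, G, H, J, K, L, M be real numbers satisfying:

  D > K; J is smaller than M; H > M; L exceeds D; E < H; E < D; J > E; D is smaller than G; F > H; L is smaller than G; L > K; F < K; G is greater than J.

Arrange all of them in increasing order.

E < J < M < H < F < K < D < L < G

Nothing is placed below E, so it is least; from there E < J; J < M; M < H; H < F; F < K; K < D; D < L; L < G, each given directly.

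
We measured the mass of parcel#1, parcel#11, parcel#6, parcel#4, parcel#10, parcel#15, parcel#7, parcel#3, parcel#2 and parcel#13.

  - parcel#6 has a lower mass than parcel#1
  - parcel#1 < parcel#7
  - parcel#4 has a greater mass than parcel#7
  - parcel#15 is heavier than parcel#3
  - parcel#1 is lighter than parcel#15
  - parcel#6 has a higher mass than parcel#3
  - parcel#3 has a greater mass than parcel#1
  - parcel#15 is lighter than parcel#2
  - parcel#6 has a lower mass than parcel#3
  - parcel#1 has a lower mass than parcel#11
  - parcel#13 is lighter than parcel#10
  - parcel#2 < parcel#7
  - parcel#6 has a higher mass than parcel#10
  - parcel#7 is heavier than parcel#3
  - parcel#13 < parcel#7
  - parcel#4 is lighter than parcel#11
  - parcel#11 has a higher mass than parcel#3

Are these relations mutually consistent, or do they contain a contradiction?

inconsistent

Chaining the given relations yields parcel#6 < parcel#1 < parcel#3, so parcel#6 < parcel#3. But one relation states parcel#3 < parcel#6. These cannot both hold.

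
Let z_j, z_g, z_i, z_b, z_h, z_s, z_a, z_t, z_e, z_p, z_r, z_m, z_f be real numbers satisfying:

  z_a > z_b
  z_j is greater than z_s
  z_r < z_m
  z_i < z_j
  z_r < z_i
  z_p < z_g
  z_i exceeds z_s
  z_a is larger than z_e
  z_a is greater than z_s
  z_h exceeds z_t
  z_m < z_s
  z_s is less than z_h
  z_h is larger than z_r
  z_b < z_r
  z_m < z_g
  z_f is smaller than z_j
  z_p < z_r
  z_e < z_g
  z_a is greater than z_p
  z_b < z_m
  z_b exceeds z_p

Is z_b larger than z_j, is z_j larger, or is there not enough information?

z_b < z_r and z_r < z_m give z_b < z_m.
Then z_m < z_s extends the chain to z_s.
With z_s < z_i: z_b < z_r < z_m < z_s < z_i.
With z_i < z_j: z_b < z_r < z_m < z_s < z_i < z_j.
So z_j is larger.

z_j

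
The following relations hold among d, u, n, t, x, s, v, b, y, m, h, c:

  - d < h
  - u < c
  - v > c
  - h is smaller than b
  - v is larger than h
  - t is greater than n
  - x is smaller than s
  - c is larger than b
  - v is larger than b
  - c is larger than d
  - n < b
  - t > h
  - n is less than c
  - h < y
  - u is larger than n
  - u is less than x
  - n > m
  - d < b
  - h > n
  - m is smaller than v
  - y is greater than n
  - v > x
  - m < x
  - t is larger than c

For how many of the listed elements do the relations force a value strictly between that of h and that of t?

2

Chaining upward from h reaches: y, b, c, v.
Chaining downward from t reaches: d, m, n, u, b, c.
Strictly between h and t are those in both lists: b, c — 2 elements.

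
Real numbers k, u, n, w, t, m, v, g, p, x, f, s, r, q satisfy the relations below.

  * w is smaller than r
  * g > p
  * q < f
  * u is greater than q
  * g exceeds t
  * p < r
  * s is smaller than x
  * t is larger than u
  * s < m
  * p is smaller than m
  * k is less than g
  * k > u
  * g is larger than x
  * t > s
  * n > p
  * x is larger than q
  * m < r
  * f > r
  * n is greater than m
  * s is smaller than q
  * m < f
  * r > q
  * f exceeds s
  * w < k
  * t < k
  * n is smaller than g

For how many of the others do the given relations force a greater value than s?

10

Directly above s: m, q, x, f, t.
One step further: u, r, k, n, g (10 so far).
Nothing else is reachable above s; 10 in all.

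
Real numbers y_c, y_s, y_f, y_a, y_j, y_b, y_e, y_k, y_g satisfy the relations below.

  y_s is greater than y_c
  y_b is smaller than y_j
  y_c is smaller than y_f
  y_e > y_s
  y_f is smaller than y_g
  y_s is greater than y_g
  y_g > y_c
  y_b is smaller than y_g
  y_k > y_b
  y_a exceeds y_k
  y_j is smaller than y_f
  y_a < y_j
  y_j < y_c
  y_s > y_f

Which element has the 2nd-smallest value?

y_k

Piecing the relations together gives one ordering: y_b < y_k < y_a < y_j < y_c < y_f < y_g < y_s < y_e.
The 2nd smallest is y_k.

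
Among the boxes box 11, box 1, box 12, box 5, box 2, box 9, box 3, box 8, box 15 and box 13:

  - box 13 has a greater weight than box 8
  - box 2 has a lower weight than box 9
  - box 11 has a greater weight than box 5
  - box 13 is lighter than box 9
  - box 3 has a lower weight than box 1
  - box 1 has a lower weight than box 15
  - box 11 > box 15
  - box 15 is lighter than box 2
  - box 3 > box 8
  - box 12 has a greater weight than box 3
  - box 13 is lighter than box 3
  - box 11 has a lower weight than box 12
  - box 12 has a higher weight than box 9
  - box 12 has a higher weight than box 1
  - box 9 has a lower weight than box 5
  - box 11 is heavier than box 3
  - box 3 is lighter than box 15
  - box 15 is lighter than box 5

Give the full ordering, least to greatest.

box 8 < box 13 < box 3 < box 1 < box 15 < box 2 < box 9 < box 5 < box 11 < box 12

Nothing is placed below box 8, so it is least; from there box 8 < box 13; box 13 < box 3; box 3 < box 1; box 1 < box 15; box 15 < box 2; box 2 < box 9; box 9 < box 5; box 5 < box 11; box 11 < box 12, each given directly.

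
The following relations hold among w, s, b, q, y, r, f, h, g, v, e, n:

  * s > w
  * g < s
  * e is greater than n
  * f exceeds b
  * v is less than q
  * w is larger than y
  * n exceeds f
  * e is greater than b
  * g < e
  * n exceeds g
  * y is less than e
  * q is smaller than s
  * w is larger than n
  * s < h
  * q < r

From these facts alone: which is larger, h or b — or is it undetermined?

Link the given pairs in sequence: b < f; f < n; n < w; w < s; s < h.
Together: b < f < n < w < s < h.
So h is larger.

h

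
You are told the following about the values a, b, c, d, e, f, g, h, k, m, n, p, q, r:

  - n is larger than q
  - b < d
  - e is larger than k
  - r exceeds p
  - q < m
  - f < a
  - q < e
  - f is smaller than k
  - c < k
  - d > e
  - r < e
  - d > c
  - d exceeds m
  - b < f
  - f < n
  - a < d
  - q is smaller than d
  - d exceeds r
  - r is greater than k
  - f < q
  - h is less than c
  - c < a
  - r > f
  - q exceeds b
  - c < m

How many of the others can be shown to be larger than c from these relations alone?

6

Directly above c: m, k, a, d.
One step further: r, e (6 so far).
No other element is forced above c by the given relations, so the count is 6.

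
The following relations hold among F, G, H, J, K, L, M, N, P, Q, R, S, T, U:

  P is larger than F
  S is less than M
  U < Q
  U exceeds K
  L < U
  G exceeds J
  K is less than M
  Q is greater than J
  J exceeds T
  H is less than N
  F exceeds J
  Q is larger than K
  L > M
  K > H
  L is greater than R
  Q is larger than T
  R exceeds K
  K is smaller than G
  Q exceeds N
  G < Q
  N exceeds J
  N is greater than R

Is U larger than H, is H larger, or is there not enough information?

Chaining the given relations: H < K < R < L < U.
So U is larger.

U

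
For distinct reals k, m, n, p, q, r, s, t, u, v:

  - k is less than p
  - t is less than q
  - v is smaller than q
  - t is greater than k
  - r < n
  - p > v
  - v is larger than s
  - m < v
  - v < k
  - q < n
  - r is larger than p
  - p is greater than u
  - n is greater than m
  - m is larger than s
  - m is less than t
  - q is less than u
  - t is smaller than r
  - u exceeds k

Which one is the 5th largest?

The consecutive relations fix a unique order: s < m < v < k < t < q < u < p < r < n.
The 5th largest is q.

q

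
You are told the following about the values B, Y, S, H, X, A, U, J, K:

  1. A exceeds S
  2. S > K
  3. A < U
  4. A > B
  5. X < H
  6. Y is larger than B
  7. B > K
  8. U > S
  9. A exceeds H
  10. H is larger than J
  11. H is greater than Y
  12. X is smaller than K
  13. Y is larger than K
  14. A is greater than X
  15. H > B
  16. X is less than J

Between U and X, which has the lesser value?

X < K and K < B give X < B.
Then B < H extends the chain to H.
With H < A: X < K < B < H < A.
With A < U: X < K < B < H < A < U.
So X < U; X is the smaller of the two.

X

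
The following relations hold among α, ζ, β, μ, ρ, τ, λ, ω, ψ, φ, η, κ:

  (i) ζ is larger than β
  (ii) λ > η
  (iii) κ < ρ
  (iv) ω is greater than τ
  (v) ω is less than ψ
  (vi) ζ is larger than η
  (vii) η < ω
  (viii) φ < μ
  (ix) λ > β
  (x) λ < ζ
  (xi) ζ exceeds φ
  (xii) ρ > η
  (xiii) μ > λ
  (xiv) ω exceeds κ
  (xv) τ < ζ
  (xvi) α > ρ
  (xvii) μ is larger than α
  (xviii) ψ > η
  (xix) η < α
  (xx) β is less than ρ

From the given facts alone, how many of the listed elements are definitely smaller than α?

From α the given relations immediately reach η, ρ.
From those, β, κ — 4 in total.
Nothing else is reachable below α; 4 in all.

4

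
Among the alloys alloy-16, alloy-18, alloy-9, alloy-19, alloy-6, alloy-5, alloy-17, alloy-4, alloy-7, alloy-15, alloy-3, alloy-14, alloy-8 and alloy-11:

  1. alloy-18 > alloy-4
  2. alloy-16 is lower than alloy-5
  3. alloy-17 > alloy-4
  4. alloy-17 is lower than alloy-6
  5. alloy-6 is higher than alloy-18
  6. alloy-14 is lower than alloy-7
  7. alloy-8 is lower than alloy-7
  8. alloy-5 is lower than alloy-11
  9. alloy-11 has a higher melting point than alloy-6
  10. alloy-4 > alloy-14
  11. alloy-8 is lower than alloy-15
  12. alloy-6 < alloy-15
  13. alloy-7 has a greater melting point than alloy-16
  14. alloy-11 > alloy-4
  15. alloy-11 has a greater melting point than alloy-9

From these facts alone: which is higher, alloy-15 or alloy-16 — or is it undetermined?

Following every chain through alloy-16: above alloy-16 we get alloy-5, alloy-11, alloy-7.
alloy-15 is not reached, and no chain runs the other way from alloy-15 to alloy-16.
So the given relations leave the order of alloy-16 and alloy-15 undetermined.

undetermined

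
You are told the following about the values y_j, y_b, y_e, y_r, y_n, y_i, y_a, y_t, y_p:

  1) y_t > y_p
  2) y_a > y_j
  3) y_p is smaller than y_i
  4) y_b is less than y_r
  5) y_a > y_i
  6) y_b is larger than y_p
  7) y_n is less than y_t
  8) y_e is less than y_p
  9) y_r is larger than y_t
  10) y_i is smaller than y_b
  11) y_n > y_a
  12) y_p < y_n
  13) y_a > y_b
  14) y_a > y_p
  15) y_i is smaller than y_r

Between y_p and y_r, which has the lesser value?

y_p

The relevant relations are y_p < y_i; y_i < y_a; y_a < y_n; y_n < y_t; y_t < y_r.
Together: y_p < y_i < y_a < y_n < y_t < y_r.
So y_p < y_r; y_p is the smaller of the two.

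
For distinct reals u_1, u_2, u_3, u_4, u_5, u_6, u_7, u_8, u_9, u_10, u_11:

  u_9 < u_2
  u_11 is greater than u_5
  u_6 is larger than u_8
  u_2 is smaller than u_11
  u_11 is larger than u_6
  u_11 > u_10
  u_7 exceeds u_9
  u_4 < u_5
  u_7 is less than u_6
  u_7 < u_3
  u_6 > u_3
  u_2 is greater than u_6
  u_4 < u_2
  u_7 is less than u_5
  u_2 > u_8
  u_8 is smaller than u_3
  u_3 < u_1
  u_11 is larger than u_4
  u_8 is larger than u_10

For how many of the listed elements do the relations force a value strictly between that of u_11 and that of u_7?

4

The relations place u_7 below u_11. An element lies strictly between them when it is forced above u_7 and also forced below u_11.
Above u_7: {u_3, u_6, u_5, u_2, u_1}. Below u_11: {u_10, u_8, u_9, u_3, u_4, u_6, u_5, u_2}.
Intersection: {u_3, u_6, u_5, u_2} — 4.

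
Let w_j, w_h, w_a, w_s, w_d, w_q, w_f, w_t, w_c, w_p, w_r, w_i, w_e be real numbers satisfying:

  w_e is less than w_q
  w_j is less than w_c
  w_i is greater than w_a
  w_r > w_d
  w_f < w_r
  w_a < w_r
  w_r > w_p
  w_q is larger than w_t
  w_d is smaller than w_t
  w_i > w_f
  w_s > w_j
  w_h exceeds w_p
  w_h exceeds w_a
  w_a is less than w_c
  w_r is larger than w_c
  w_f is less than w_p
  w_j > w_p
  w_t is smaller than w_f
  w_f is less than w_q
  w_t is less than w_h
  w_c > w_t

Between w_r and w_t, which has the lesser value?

w_t < w_f and w_f < w_p give w_t < w_p.
Then w_p < w_j extends the chain to w_j.
With w_j < w_c: w_t < w_f < w_p < w_j < w_c.
Then w_c < w_r extends the chain to w_r.
So w_t < w_r; w_t is the smaller of the two.

w_t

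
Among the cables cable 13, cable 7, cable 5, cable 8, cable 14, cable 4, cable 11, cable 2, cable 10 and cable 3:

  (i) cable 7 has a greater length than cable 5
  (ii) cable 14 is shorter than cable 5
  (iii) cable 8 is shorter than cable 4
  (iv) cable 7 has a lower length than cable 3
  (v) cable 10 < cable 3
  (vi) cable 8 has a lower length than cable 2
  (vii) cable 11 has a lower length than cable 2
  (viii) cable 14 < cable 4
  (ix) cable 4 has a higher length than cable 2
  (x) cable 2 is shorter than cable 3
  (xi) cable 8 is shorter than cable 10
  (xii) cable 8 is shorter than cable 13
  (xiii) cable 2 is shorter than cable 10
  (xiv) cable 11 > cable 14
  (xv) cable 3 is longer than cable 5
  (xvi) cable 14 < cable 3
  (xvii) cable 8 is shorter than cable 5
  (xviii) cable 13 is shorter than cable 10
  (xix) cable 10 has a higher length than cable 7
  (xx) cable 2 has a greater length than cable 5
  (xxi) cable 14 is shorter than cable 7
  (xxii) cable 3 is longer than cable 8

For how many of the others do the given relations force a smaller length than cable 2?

From cable 2 the given relations immediately reach cable 8, cable 5, cable 11.
From those, cable 14 — 4 in total.
No other element is forced below cable 2 by the given relations, so the count is 4.

4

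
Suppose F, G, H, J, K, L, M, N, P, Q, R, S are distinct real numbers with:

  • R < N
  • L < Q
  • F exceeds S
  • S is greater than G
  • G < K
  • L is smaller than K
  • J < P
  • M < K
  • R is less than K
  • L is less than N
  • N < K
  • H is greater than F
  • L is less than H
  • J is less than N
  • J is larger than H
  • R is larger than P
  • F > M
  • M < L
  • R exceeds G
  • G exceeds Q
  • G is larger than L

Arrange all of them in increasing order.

Nothing is placed below M, so it is least; from there M < L; L < Q; Q < G; G < S; S < F; F < H; H < J; J < P; P < R; R < N; N < K, each given directly.

M < L < Q < G < S < F < H < J < P < R < N < K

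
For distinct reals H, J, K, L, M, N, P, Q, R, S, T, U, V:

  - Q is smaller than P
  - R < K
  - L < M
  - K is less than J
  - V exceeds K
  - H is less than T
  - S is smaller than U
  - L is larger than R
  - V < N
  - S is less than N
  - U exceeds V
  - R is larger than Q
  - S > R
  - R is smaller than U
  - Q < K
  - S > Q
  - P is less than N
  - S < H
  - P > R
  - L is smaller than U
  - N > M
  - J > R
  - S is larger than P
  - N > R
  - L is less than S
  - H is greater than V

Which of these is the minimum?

Chaining upward from Q: directly above it, R, P, K, S; then L, V, U, J, H, N; then M, T.
That covers every other element, and nothing is given below Q, so Q is the minimum.

Q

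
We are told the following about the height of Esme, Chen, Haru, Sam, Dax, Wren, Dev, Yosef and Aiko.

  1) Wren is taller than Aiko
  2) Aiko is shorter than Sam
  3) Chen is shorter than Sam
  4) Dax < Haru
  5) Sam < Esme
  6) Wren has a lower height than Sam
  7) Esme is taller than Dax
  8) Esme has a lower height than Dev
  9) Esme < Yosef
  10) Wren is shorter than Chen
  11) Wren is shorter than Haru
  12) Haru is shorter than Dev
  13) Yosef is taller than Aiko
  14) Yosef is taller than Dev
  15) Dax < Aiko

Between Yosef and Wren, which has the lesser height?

Link the given pairs in sequence: Wren < Chen; Chen < Sam; Sam < Esme; Esme < Dev; Dev < Yosef.
Together: Wren < Chen < Sam < Esme < Dev < Yosef.
So Wren < Yosef; Wren is the shorter of the two.

Wren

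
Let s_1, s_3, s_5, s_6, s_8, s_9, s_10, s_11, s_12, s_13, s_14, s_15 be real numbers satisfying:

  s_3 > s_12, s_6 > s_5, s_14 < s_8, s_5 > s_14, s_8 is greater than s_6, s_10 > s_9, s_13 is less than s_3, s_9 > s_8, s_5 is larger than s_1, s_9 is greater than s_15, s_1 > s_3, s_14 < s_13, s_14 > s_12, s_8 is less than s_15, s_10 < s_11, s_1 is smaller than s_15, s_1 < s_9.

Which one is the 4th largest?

Chaining the given pairs: s_12 < s_14 < s_13 < s_3 < s_1 < s_5 < s_6 < s_8 < s_15 < s_9 < s_10 < s_11.
The 4th largest is s_15.

s_15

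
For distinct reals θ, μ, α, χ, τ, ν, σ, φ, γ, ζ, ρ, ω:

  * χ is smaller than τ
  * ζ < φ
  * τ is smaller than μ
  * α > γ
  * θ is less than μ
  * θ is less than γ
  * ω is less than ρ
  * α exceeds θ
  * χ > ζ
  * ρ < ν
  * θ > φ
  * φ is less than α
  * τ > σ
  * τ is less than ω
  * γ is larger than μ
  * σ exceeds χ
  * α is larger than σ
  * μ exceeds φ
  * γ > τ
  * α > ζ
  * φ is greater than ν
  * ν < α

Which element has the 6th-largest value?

The consecutive relations fix a unique order: ζ < χ < σ < τ < ω < ρ < ν < φ < θ < μ < γ < α.
Counting 6 from the largest end gives ν.

ν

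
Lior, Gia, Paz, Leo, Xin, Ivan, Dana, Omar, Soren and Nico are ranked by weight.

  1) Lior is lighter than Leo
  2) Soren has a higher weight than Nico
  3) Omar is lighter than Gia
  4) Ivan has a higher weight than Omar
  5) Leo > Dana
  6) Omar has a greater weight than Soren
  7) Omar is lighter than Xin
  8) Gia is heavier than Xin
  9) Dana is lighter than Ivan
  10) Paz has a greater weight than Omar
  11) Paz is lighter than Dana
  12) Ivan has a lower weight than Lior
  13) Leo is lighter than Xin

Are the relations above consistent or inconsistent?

The single ordering Nico < Soren < Omar < Paz < Dana < Ivan < Lior < Leo < Xin < Gia satisfies every listed relation, so no contradiction arises.

consistent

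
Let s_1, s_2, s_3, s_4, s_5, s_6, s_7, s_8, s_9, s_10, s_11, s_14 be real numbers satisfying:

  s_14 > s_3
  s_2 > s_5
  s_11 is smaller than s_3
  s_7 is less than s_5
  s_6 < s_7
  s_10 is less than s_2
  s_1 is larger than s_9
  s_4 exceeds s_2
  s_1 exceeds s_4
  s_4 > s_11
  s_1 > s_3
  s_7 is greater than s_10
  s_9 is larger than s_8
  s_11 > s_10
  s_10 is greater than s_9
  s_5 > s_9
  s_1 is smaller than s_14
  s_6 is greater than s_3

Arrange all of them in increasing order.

Nothing is placed below s_8, so it is least; from there s_8 < s_9; s_9 < s_10; s_10 < s_11; s_11 < s_3; s_3 < s_6; s_6 < s_7; s_7 < s_5; s_5 < s_2; s_2 < s_4; s_4 < s_1; s_1 < s_14, each given directly.

s_8 < s_9 < s_10 < s_11 < s_3 < s_6 < s_7 < s_5 < s_2 < s_4 < s_1 < s_14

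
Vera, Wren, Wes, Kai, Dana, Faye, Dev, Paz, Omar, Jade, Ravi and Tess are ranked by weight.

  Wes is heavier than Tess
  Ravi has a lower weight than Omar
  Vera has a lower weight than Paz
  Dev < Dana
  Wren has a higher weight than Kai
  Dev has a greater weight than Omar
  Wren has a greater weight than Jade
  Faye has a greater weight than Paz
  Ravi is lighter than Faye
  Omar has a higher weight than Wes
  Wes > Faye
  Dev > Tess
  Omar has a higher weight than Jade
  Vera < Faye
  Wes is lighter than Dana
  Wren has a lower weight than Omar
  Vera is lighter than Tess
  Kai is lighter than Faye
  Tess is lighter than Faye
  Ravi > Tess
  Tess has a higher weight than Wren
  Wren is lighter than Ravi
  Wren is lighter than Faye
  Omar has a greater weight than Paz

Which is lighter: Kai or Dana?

Kai

Following the relations from Kai: Kai < Wren < Faye < Wes < Omar < Dev < Dana.
So Kai < Dana; Kai is the lighter of the two.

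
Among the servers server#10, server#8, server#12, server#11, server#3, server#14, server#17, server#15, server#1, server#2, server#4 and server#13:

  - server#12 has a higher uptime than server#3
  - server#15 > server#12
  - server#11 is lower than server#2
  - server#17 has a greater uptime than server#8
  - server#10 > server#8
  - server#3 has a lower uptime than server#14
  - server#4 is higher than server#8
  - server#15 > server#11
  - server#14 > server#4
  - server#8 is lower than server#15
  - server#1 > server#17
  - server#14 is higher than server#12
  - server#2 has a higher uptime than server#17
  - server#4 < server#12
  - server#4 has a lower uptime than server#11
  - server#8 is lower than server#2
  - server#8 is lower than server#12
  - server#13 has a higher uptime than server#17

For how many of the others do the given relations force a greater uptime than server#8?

10

The elements the relations force above server#8 are server#4, server#17, server#11, server#1, server#12, server#13, server#15, server#10, server#14, server#2 — no chain reaches any other.
That is 10.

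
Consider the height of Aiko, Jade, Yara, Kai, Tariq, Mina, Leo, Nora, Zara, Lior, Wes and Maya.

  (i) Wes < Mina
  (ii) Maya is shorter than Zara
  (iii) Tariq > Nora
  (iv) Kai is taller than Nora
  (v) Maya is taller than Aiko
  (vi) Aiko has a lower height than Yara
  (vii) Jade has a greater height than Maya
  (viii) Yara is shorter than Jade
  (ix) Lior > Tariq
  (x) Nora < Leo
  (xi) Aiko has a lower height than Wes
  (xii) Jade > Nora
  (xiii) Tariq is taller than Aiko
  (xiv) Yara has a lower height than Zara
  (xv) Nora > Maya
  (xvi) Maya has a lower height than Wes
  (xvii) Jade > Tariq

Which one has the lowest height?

Chaining upward from Aiko: directly above it, Yara, Maya, Tariq, Wes; then Nora, Zara, Jade, Lior, Mina; then Leo, Kai.
That covers every other element, and nothing is given below Aiko, so Aiko is the lowest height.

Aiko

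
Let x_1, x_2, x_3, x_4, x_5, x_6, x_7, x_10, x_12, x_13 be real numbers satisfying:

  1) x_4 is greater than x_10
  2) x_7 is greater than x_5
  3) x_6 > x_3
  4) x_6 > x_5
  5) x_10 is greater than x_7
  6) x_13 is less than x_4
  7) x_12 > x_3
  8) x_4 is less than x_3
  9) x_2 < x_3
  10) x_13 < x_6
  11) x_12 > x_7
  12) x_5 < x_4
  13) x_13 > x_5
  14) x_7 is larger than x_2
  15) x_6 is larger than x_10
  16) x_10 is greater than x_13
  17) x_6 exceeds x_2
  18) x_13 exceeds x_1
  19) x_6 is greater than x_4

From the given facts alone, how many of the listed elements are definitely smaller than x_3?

From x_3 the given relations immediately reach x_2, x_4.
From those, x_5, x_13, x_10 — 5 in total.
From those, x_1, x_7 — 7 in total.
Nothing else is reachable below x_3; 7 in all.

7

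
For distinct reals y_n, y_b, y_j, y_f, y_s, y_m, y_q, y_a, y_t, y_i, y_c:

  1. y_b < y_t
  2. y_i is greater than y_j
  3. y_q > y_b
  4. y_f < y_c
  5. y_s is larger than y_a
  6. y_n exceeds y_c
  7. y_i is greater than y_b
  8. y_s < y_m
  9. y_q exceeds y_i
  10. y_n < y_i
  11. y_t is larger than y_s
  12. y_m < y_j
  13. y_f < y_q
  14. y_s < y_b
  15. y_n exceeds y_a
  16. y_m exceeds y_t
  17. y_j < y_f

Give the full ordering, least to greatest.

y_a < y_s < y_b < y_t < y_m < y_j < y_f < y_c < y_n < y_i < y_q

The consecutive links are each given: y_a < y_s; y_s < y_b; y_b < y_t; y_t < y_m; y_m < y_j; y_j < y_f; y_f < y_c; y_c < y_n; y_n < y_i; y_i < y_q.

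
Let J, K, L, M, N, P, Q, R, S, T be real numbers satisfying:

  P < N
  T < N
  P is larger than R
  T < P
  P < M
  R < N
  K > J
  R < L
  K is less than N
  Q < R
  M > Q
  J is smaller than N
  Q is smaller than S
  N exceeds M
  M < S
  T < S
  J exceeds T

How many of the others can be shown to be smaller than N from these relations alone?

Directly below N: T, J, K, R, P, M.
One step further: Q (7 so far).
No other element is forced below N by the given relations, so the count is 7.

7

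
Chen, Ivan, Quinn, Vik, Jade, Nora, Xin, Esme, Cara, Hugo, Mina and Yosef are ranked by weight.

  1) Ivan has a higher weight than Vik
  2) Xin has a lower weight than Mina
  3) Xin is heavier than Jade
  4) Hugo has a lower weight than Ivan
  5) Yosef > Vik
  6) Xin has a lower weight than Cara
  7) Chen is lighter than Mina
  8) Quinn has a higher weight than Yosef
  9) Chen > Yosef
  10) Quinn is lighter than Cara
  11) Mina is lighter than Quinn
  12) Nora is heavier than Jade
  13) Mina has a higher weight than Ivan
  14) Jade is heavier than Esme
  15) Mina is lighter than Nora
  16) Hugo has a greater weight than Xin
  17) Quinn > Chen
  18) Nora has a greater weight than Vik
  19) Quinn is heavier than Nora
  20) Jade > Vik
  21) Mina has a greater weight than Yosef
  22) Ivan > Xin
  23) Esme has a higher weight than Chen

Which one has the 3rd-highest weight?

The consecutive relations fix a unique order: Vik < Yosef < Chen < Esme < Jade < Xin < Hugo < Ivan < Mina < Nora < Quinn < Cara.
The 3rd largest is Nora.

Nora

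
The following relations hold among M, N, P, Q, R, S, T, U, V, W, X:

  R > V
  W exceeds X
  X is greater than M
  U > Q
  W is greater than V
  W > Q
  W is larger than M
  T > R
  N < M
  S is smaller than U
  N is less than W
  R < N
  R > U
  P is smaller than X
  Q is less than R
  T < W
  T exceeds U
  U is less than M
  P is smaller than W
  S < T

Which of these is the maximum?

W

S is not greatest since S < T; Q is not greatest since Q < U; P is not greatest since P < W; U is not greatest since U < M; V is not greatest since V < R; R is not greatest since R < N; N is not greatest since N < M; M is not greatest since M < W; T is not greatest since T < W; X is not greatest since X < W.
Only W has nothing above it, so W is the maximum.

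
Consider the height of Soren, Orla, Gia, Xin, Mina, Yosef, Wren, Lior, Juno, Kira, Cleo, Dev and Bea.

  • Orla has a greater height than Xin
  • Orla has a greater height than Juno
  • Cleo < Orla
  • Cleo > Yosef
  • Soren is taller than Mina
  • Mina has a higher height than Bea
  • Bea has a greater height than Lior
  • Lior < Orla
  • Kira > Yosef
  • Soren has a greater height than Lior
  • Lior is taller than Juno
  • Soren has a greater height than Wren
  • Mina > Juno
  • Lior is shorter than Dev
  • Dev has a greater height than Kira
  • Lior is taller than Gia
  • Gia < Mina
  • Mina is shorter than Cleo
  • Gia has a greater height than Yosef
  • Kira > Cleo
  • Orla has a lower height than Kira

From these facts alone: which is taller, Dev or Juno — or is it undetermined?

Dev

Link the given pairs in sequence: Juno < Lior; Lior < Bea; Bea < Mina; Mina < Cleo; Cleo < Orla; Orla < Kira; Kira < Dev.
Chaining these gives Juno < Lior < Bea < Mina < Cleo < Orla < Kira < Dev.
So Dev is taller.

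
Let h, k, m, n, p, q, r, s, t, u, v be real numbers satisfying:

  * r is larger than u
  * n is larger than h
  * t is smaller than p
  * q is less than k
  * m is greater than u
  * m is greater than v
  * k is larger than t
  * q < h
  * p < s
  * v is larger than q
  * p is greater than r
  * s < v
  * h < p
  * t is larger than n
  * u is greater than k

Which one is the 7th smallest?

r

The consecutive relations fix a unique order: q < h < n < t < k < u < r < p < s < v < m.
The 7th smallest is r.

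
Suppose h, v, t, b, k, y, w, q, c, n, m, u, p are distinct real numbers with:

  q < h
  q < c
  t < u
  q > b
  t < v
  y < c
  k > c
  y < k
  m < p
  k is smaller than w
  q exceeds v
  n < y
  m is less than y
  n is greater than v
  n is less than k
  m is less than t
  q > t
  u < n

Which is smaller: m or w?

m

Link the given pairs in sequence: m < t; t < v; v < q; q < c; c < k; k < w.
Together: m < t < v < q < c < k < w.
So m < w; m is the smaller of the two.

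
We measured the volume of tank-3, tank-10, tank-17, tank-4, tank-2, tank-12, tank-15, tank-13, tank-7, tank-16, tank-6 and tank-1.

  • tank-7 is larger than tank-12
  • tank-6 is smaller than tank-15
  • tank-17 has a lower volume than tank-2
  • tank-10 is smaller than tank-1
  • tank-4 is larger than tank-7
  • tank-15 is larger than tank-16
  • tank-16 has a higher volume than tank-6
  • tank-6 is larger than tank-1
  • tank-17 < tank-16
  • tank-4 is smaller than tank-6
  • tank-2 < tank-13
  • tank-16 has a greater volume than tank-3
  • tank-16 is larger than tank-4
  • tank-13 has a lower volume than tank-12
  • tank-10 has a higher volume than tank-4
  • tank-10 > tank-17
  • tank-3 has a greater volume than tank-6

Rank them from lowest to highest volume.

The consecutive links are each given: tank-17 < tank-2; tank-2 < tank-13; tank-13 < tank-12; tank-12 < tank-7; tank-7 < tank-4; tank-4 < tank-10; tank-10 < tank-1; tank-1 < tank-6; tank-6 < tank-3; tank-3 < tank-16; tank-16 < tank-15.

tank-17 < tank-2 < tank-13 < tank-12 < tank-7 < tank-4 < tank-10 < tank-1 < tank-6 < tank-3 < tank-16 < tank-15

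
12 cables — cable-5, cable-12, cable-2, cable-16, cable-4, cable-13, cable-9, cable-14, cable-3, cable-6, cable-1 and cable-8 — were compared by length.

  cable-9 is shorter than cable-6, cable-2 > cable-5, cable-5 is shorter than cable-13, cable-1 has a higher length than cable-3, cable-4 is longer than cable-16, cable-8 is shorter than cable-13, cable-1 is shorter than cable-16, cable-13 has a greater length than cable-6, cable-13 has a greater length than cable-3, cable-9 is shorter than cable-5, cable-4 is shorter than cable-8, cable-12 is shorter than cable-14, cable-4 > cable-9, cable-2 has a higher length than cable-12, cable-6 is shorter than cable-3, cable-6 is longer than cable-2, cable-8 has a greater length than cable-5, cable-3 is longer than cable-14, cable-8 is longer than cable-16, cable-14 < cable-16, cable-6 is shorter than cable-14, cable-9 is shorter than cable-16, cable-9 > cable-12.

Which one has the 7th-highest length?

cable-14

Piecing the relations together gives one ordering: cable-12 < cable-9 < cable-5 < cable-2 < cable-6 < cable-14 < cable-3 < cable-1 < cable-16 < cable-4 < cable-8 < cable-13.
The 7th largest is cable-14.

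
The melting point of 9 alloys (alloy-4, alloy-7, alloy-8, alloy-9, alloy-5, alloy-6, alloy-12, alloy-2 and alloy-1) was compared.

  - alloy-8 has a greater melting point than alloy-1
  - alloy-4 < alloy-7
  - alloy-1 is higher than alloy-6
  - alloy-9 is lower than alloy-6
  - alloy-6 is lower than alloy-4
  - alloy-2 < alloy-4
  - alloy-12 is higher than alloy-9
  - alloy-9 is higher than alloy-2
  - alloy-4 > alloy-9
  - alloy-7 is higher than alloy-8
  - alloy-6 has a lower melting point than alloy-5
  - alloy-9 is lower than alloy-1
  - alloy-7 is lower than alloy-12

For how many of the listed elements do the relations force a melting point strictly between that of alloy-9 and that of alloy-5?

1

The relations place alloy-9 below alloy-5. An element lies strictly between them when it is forced above alloy-9 and also forced below alloy-5.
Above alloy-9: {alloy-6, alloy-4, alloy-1, alloy-8, alloy-7, alloy-12}. Below alloy-5: {alloy-2, alloy-6}.
Intersection: {alloy-6} — 1.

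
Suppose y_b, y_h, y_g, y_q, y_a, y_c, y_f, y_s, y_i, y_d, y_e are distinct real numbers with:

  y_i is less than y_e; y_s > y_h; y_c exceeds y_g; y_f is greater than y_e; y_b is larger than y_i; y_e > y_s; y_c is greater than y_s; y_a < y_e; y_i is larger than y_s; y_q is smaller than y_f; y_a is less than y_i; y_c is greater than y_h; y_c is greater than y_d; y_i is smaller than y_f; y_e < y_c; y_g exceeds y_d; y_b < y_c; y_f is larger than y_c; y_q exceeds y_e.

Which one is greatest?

Chaining downward from y_f: directly below it, y_i, y_e, y_q, y_c; then y_d, y_h, y_s, y_g, y_a, y_b.
That covers every other element, and nothing is given above y_f, so y_f is the greatest.

y_f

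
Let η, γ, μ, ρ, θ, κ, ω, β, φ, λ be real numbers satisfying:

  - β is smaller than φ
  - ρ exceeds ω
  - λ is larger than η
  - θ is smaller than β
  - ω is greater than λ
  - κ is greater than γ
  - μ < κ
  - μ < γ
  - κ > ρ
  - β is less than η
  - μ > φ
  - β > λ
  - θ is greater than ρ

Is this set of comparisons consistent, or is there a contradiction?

Chaining the given relations yields η < λ < ω < ρ < θ < β, so η < β. But one relation states β < η. These cannot both hold.

inconsistent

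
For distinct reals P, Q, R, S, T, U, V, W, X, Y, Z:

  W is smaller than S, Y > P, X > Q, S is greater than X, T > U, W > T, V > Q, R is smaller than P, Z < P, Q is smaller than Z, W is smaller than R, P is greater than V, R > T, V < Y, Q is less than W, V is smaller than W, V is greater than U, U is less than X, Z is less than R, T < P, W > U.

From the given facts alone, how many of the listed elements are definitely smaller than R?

6

Directly below R: Z, T, W.
One step further: Q, U, V (6 so far).
No other element is forced below R by the given relations, so the count is 6.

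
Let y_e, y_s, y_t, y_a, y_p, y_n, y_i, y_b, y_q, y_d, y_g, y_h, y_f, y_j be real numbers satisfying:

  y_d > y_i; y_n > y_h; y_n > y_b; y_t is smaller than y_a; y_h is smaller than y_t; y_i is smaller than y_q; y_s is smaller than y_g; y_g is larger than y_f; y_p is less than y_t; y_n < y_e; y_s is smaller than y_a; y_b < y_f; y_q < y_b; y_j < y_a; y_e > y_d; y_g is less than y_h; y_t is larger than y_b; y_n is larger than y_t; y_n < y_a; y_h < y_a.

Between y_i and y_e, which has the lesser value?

y_i < y_q < y_b < y_f < y_g < y_h < y_t < y_n < y_e, by transitivity through y_q, y_b, y_f, y_g, y_h, y_t, y_n.
So y_i < y_e; y_i is the smaller of the two.

y_i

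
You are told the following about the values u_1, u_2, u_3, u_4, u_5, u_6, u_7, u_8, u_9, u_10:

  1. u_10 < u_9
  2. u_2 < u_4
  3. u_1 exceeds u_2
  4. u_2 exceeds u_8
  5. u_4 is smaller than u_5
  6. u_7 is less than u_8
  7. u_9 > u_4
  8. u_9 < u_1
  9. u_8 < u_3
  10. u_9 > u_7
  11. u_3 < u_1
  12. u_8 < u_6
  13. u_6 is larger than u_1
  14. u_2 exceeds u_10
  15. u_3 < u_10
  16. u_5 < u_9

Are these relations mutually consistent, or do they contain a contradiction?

consistent

The single ordering u_7 < u_8 < u_3 < u_10 < u_2 < u_4 < u_5 < u_9 < u_1 < u_6 satisfies every listed relation, so no contradiction arises.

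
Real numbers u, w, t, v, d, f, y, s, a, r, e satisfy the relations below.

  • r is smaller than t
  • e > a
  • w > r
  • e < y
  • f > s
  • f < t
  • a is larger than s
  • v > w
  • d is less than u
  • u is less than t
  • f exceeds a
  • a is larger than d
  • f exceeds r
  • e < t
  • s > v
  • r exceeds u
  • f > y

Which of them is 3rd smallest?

r

The consecutive relations fix a unique order: d < u < r < w < v < s < a < e < y < f < t.
Counting 3 from the smallest end gives r.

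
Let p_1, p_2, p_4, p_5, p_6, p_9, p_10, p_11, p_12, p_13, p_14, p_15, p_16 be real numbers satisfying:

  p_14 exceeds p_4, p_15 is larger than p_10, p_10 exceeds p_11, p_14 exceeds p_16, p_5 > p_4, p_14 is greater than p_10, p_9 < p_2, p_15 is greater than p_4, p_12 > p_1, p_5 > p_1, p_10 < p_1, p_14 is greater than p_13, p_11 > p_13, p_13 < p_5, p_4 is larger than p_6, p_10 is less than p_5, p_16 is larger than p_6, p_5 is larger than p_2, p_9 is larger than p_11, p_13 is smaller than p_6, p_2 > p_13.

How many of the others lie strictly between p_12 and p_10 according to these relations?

1

Chaining upward from p_10 reaches: p_1, p_15, p_14, p_5.
Chaining downward from p_12 reaches: p_13, p_11, p_1.
Strictly between p_10 and p_12 are those in both lists: p_1 — 1 element.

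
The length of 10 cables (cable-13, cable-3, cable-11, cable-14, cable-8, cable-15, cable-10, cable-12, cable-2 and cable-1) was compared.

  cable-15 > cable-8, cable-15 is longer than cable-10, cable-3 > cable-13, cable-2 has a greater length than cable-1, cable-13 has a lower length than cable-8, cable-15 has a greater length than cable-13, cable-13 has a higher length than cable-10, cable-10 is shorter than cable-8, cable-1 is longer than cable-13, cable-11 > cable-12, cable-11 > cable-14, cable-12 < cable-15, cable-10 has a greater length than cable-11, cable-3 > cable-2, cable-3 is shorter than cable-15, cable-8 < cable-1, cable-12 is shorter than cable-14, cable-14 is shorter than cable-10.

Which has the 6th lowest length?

The consecutive relations fix a unique order: cable-12 < cable-14 < cable-11 < cable-10 < cable-13 < cable-8 < cable-1 < cable-2 < cable-3 < cable-15.
Counting 6 from the smallest end gives cable-8.

cable-8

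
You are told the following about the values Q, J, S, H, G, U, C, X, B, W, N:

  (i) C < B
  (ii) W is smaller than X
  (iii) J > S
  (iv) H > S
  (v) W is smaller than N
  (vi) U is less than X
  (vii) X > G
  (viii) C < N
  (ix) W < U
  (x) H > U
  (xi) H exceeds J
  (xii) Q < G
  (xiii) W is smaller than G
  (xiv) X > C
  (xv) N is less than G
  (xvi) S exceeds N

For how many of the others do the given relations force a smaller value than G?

Directly below G: W, N, Q.
One step further: C (4 so far).
No other element is forced below G by the given relations, so the count is 4.

4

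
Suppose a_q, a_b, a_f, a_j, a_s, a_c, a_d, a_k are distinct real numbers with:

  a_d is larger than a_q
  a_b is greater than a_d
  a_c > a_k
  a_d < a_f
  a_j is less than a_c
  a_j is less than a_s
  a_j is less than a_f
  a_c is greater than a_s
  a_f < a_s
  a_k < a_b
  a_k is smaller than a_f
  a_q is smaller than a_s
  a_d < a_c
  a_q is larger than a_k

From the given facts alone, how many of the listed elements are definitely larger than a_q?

From a_q the given relations immediately reach a_d, a_s.
From those, a_b, a_f, a_c — 5 in total.
Nothing else is reachable above a_q; 5 in all.

5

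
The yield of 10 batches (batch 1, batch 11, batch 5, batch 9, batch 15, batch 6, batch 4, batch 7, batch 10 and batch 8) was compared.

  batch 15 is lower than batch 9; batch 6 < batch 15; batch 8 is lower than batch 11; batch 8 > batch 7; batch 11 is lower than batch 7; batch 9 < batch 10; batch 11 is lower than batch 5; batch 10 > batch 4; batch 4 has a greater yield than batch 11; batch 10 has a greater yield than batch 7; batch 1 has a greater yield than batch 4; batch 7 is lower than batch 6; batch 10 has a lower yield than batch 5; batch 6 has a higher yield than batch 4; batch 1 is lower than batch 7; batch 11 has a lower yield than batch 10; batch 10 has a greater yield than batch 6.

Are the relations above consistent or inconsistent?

inconsistent

We have batch 7 < batch 8 stated directly, yet also batch 8 < batch 11 < batch 4 < batch 1 < batch 7 by chaining the others — so batch 8 < batch 7. Contradiction.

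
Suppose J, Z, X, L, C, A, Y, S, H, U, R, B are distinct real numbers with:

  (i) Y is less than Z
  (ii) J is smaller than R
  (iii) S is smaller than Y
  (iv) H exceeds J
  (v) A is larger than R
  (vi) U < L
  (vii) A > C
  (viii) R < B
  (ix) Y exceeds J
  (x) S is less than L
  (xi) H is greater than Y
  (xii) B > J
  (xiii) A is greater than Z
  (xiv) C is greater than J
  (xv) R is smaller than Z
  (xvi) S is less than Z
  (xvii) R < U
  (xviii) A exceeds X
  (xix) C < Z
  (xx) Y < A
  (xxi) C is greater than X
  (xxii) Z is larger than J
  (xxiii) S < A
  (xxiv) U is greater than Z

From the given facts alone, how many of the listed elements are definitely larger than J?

Directly above J: R, C, Y, Z, H, B.
One step further: U, A (8 so far).
One step further: L (9 so far).
No other element is forced above J by the given relations, so the count is 9.

9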